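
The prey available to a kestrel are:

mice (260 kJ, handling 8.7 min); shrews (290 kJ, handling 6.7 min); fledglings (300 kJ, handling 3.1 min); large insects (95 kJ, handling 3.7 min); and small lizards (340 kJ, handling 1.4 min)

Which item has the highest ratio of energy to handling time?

small lizards

Profitability E/h (kJ/min): mice = 260/8.7 = 29.9, shrews = 290/6.7 = 43.3, fledglings = 300/3.1 = 96.8, large insects = 95/3.7 = 25.7, small lizards = 340/1.4 = 243.
Ranked: small lizards > fledglings > shrews > mice > large insects.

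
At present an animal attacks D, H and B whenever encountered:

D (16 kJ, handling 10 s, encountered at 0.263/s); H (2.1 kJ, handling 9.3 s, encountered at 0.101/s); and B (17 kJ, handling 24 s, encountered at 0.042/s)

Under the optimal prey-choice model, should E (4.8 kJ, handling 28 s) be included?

No

Intake rate on the current diet: R = (0.263×16 + 0.101×2.1 + 0.042×17) / (1 + 0.263×10 + 0.101×9.3 + 0.042×24) = 5.134/5.577 = 0.9205 kJ/s.
E: E/h = 4.8/28 = 0.1714 kJ/s.
0.1714 < 0.9205, so adding E would lower the average — exclude it.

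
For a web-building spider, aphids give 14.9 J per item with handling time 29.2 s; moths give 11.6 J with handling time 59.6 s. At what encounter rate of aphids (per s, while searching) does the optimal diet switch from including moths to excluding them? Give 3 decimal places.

0.021 per s

Drop moths once their profitability E₂/h₂ falls below the rate achievable on aphids alone: E₂/h₂ = λE₁/(1 + λh₁).
Solve for λ: λE₁h₂ = E₂(1 + λh₁) → λ(E₁h₂ − E₂h₁) = E₂ → λ = E₂/(E₁h₂ − E₂h₁).
λ = 11.6/(14.9×59.6 − 11.6×29.2) = 11.6/549.3 = 0.02112 per s.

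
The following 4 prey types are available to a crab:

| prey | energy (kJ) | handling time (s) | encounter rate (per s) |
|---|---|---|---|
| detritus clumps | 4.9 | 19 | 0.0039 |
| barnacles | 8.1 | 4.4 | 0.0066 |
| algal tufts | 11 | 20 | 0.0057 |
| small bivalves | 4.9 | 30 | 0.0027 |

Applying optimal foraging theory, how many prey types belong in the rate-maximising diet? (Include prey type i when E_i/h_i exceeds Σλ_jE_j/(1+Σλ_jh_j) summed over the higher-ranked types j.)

Rank by E/h (kJ/s): barnacles 1.84, algal tufts 0.55, detritus clumps 0.258, small bivalves 0.163. Include each in turn until the next type's E/h falls below the running intake rate.
Rate on top 1: 0.05195. algal tufts: 0.55 > 0.05195 → include.
Rate on top 2: 0.1016. detritus clumps: 0.258 > 0.1016 → include.
Rate on top 3: 0.1111. small bivalves: 0.163 > 0.1111 → include.
Optimal diet: barnacles, algal tufts, detritus clumps, small bivalves — 4 of 4 types.

4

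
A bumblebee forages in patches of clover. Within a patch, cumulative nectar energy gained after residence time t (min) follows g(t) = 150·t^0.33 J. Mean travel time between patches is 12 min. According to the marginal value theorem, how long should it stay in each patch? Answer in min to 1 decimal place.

5.9 min

Optimal t* satisfies g'(t*) = g(t*)/(T + t*).
g'(t) = 0.33·150·t^-0.67. Setting 0.33·150·t^-0.67 = 150·t^0.33/(12+t) gives 0.33(12+t) = t, so 0.67·t = 0.33×12.
t* = 0.33×12/0.67 = 5.91 min.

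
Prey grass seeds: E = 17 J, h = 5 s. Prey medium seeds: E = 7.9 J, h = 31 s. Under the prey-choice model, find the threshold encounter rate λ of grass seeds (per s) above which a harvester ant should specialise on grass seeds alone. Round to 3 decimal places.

0.016 per s

Drop medium seeds once their profitability E₂/h₂ falls below the rate achievable on grass seeds alone: E₂/h₂ = λE₁/(1 + λh₁).
Solve for λ: λE₁h₂ = E₂(1 + λh₁) → λ(E₁h₂ − E₂h₁) = E₂ → λ = E₂/(E₁h₂ − E₂h₁).
λ = 7.9/(17×31 − 7.9×5) = 7.9/487.5 = 0.01621 per s.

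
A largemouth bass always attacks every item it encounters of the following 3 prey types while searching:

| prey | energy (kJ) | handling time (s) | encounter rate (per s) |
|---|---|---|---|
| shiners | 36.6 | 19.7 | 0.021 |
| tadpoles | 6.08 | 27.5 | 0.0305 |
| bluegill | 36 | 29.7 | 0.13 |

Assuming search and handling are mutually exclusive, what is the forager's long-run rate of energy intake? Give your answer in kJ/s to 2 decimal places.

R = (0.021×36.6 + 0.0305×6.08 + 0.13×36) / (1 + 0.021×19.7 + 0.0305×27.5 + 0.13×29.7) = 5.634/6.113 = 0.9216 kJ/s.

0.92 kJ/s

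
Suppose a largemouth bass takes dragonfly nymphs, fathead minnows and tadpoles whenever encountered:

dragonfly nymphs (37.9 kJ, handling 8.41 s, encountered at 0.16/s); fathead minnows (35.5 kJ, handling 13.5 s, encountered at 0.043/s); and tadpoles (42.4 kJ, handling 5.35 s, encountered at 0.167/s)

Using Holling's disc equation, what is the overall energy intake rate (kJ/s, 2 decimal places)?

R = (0.16×37.9 + 0.043×35.5 + 0.167×42.4) / (1 + 0.16×8.41 + 0.043×13.5 + 0.167×5.35) = 14.67/3.82 = 3.841 kJ/s.

3.84 kJ/s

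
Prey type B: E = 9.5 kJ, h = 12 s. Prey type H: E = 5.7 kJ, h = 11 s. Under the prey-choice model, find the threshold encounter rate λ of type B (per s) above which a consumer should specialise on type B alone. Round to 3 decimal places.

0.158 per s

At the threshold, the rate on type B alone equals the profitability of type H: λ·9.5/(1 + λ·12) = 5.7/11 = 0.5182.
Rearranging, λ(9.5 − 0.5182×12) = 0.5182, so λ = 0.5182/3.282 = 0.1579 per s.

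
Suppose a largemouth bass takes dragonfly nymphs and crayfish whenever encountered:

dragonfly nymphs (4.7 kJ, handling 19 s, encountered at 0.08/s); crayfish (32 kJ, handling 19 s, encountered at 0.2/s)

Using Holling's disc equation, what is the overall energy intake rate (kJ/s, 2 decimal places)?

1.07 kJ/s

R = Σλ_iE_i / (1 + Σλ_ih_i)
Numerator: 0.08×4.7 + 0.2×32 = 6.776
Denominator: 1 + 0.08×19 + 0.2×19 = 6.32
R = 6.776/6.32 = 1.072 kJ/s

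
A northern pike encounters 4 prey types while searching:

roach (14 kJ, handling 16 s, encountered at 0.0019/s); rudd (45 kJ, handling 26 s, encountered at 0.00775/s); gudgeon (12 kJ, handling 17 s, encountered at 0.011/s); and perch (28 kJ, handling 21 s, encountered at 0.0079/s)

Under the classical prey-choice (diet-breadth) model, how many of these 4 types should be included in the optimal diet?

4

Profitabilities (E/h, kJ/s): rudd 1.73, perch 1.33, roach 0.875, gudgeon 0.706. Add prey in this order while the next type's profitability exceeds the intake rate on those already taken.
Rate on top 1: 0.2903. perch: 1.33 > 0.2903 → include.
Rate on top 2: 0.4168. roach: 0.875 > 0.4168 → include.
Rate on top 3: 0.4268. gudgeon: 0.706 > 0.4268 → include.
Optimal diet: rudd, perch, roach, gudgeon — 4 of 4 types.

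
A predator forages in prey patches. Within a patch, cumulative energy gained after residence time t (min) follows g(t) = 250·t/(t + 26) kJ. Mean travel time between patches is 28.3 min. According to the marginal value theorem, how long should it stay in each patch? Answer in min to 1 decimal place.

27.1 min

By the marginal value theorem, leave when the instantaneous gain rate g'(t) equals the habitat-wide average g(t)/(T + t).
g'(t) = 250·26/(t + 26)². Setting 250·26/(t+26)² = 250t/[(t+26)(28.3+t)] gives 26(28.3+t) = t(t+26), so t² = 26×28.3 = 735.8.
t* = √735.8 = 27.13 min.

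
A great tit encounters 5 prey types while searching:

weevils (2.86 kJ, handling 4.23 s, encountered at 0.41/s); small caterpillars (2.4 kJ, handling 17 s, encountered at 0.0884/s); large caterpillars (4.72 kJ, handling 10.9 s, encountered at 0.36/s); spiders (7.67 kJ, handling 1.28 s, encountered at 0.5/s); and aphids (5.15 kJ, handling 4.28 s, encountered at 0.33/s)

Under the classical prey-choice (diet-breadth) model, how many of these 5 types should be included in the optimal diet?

1

Profitabilities (E/h, kJ/s): spiders 5.99, aphids 1.2, weevils 0.676, large caterpillars 0.433, small caterpillars 0.141. Add prey in this order while the next type's profitability exceeds the intake rate on those already taken.
Rate on top 1: 2.338. aphids: 1.2 < 2.338 → exclude; stop.
Optimal diet: spiders — 1 of 5 types.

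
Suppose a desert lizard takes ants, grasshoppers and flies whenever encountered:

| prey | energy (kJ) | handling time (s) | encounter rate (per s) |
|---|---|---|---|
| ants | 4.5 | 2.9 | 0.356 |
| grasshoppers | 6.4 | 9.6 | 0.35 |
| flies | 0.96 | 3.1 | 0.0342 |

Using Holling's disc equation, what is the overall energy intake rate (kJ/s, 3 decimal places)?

0.705 kJ/s

Energy encountered per unit search time: 0.356×4.5 + 0.35×6.4 + 0.0342×0.96 = 3.875 kJ/s.
Handling time per unit search time: 0.356×2.9 + 0.35×9.6 + 0.0342×3.1 = 4.498.
Rate = 3.875/(1 + 4.498) = 0.7047 kJ/s.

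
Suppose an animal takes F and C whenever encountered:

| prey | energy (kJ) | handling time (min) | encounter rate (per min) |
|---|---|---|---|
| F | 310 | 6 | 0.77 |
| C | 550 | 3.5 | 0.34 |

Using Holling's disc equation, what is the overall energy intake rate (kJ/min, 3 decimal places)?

Energy encountered per unit search time: 0.77×310 + 0.34×550 = 425.7 kJ/min.
Handling time per unit search time: 0.77×6 + 0.34×3.5 = 5.81.
Rate = 425.7/(1 + 5.81) = 62.51 kJ/min.

62.511 kJ/min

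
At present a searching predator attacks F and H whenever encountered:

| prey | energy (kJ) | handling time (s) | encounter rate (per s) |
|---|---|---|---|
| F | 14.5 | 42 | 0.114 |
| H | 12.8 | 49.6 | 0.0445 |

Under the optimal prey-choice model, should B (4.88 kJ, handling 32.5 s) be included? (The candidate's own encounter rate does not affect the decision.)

On F and H alone, R = ΣλE/(1+Σλh) = 2.223/7.995 = 0.278 kJ/s.
Profitability of B: 4.88/32.5 = 0.1502 kJ/s.
Since 0.1502 < R, time spent handling B is better spent searching.

No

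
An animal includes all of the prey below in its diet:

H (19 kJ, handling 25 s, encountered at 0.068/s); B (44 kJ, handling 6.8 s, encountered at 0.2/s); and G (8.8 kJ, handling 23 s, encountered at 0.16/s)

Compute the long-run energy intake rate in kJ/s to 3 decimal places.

1.486 kJ/s

R = Σλ_iE_i / (1 + Σλ_ih_i)
Numerator: 0.068×19 + 0.2×44 + 0.16×8.8 = 11.5
Denominator: 1 + 0.068×25 + 0.2×6.8 + 0.16×23 = 7.74
R = 11.5/7.74 = 1.486 kJ/s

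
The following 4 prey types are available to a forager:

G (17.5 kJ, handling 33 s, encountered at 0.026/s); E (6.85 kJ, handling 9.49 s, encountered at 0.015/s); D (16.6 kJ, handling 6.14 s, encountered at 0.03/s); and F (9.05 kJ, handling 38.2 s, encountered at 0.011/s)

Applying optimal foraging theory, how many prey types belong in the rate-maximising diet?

Profitabilities (E/h, kJ/s): D 2.7, E 0.722, G 0.53, F 0.237. Add prey in this order while the next type's profitability exceeds the intake rate on those already taken.
Rate on top 1: 0.4205. E: 0.722 > 0.4205 → include.
Rate on top 2: 0.4529. G: 0.53 > 0.4529 → include.
Rate on top 3: 0.4833. F: 0.237 < 0.4833 → exclude; stop.
Optimal diet: D, E, G — 3 of 4 types.

3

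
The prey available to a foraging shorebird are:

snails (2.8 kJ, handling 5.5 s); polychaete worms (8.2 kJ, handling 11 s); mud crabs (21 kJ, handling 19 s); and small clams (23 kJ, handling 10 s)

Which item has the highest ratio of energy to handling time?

Profitability E/h (kJ/s): snails = 2.8/5.5 = 0.509, polychaete worms = 8.2/11 = 0.745, mud crabs = 21/19 = 1.11, small clams = 23/10 = 2.3.
Ranked: small clams > mud crabs > polychaete worms > snails.

small clams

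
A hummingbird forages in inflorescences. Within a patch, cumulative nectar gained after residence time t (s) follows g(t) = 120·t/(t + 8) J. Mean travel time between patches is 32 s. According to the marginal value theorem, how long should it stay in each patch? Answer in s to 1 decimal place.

Maximise g(t)/(T+t): set derivative to zero → g'(t)(T+t) = g(t).
g'(t) = 120·8/(t + 8)². Setting 120·8/(t+8)² = 120t/[(t+8)(32+t)] gives 8(32+t) = t(t+8), so t² = 8×32 = 256.
t* = √256 = 16 s.

16.0 s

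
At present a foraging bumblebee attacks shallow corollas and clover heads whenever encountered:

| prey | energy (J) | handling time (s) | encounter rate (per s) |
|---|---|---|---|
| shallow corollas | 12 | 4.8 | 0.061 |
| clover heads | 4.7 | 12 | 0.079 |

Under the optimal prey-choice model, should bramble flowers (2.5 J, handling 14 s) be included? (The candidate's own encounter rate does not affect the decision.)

No

Current rate: (0.061×12 + 0.079×4.7)/(1 + 0.061×4.8 + 0.079×12) = 0.4924 J/s.
Profitability of bramble flowers: 2.5/14 = 0.1786 J/s.
Since 0.1786 < R, time spent handling bramble flowers is better spent searching.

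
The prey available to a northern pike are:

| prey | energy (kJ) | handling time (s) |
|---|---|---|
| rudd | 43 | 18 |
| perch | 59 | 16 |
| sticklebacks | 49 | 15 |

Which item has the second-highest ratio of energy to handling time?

sticklebacks

Profitability E/h (kJ/s): rudd = 43/18 = 2.39, perch = 59/16 = 3.69, sticklebacks = 49/15 = 3.27.
Ranked: perch > sticklebacks > rudd.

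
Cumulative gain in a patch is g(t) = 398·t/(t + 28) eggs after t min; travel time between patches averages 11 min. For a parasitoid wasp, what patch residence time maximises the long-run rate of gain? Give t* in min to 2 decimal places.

Maximise g(t)/(T+t): set derivative to zero → g'(t)(T+t) = g(t).
g'(t) = 398·28/(t + 28)². Setting 398·28/(t+28)² = 398t/[(t+28)(11+t)] gives 28(11+t) = t(t+28), so t² = 28×11 = 308.
t* = √308 = 17.55 min.

17.55 min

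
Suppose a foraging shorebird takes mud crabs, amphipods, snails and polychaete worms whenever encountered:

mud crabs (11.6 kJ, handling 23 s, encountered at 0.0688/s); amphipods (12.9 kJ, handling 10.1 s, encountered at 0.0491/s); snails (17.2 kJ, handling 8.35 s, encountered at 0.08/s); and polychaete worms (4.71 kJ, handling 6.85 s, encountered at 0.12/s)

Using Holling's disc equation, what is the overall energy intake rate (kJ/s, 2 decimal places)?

0.74 kJ/s

R = (0.0688×11.6 + 0.0491×12.9 + 0.08×17.2 + 0.12×4.71) / (1 + 0.0688×23 + 0.0491×10.1 + 0.08×8.35 + 0.12×6.85) = 3.373/4.568 = 0.7383 kJ/s.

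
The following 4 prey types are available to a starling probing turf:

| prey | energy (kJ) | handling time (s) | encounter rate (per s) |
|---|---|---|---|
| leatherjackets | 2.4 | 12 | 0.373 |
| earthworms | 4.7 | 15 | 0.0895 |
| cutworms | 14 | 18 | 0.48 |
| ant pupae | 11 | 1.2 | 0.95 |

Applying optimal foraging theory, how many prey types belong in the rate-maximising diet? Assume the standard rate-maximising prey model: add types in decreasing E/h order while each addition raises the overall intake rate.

Rank by E/h (kJ/s): ant pupae 9.17, cutworms 0.778, earthworms 0.313, leatherjackets 0.2. Include each in turn until the next type's E/h falls below the running intake rate.
Rate on top 1: 4.883. cutworms: 0.778 < 4.883 → exclude; stop.
Optimal diet: ant pupae — 1 of 4 types.

1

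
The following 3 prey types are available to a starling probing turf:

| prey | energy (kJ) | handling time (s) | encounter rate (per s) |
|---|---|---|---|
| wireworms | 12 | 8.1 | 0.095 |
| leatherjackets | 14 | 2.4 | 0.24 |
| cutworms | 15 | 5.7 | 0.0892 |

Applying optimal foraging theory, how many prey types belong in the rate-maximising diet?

2

E/h in descending order: leatherjackets 5.83, cutworms 2.63, wireworms 1.48 kJ/s. The optimal diet is the largest prefix of this list for which every included type satisfies E_i/h_i > R on the types above it.
Rate on top 1: 2.132. cutworms: 2.63 > 2.132 → include.
Rate on top 2: 2.254. wireworms: 1.48 < 2.254 → exclude; stop.
Optimal diet: leatherjackets, cutworms — 2 of 3 types.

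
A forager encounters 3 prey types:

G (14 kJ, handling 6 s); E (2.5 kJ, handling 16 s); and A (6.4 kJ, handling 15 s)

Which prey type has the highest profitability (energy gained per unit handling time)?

G

In descending order of E/h:
G: 14/6 = 2.33 kJ/s
A: 6.4/15 = 0.427 kJ/s
E: 2.5/16 = 0.156 kJ/s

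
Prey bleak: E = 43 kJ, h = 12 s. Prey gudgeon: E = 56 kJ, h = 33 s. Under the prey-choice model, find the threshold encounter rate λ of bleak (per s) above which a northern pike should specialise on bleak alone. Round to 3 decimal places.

0.075 per s

Drop gudgeon once their profitability E₂/h₂ falls below the rate achievable on bleak alone: E₂/h₂ = λE₁/(1 + λh₁).
Solve for λ: λE₁h₂ = E₂(1 + λh₁) → λ(E₁h₂ − E₂h₁) = E₂ → λ = E₂/(E₁h₂ − E₂h₁).
λ = 56/(43×33 − 56×12) = 56/747 = 0.07497 per s.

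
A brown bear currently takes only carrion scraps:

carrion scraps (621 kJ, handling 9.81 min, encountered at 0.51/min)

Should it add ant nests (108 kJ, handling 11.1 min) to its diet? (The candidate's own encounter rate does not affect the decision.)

Intake rate on the current diet: R = (0.51×621) / (1 + 0.51×9.81) = 316.7/6.003 = 52.76 kJ/min.
Profitability of ant nests: 108/11.1 = 9.73 kJ/min.
9.73 < 52.76, so adding ant nests would lower the average — exclude it.

No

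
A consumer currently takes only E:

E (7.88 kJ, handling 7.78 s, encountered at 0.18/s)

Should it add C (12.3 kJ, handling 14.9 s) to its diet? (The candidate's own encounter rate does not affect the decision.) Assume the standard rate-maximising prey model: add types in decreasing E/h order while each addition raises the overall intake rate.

Yes

On E alone, R = ΣλE/(1+Σλh) = 1.418/2.4 = 0.5909 kJ/s.
C: E/h = 12.3/14.9 = 0.8255 kJ/s.
Since 0.8255 > R, including C increases the long-run rate.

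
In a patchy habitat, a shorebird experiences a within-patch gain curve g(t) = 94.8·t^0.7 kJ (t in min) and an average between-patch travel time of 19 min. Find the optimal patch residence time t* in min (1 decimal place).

44.3 min

Optimal t* satisfies g'(t*) = g(t*)/(T + t*).
g'(t) = 0.7·94.8·t^-0.3. Setting 0.7·94.8·t^-0.3 = 94.8·t^0.7/(19+t) gives 0.7(19+t) = t, so 0.30·t = 0.7×19.
t* = 0.7×19/0.30 = 44.33 min.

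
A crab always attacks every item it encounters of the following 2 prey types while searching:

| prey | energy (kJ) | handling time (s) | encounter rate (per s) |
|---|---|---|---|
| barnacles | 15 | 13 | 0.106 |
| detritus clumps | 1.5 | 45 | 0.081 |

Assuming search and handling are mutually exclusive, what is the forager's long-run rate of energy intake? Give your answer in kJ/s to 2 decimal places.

R = (0.106×15 + 0.081×1.5) / (1 + 0.106×13 + 0.081×45) = 1.711/6.023 = 0.2842 kJ/s.

0.28 kJ/s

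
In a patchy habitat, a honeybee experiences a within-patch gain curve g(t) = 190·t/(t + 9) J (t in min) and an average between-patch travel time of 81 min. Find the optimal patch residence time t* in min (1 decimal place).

27.0 min

Maximise g(t)/(T+t): set derivative to zero → g'(t)(T+t) = g(t).
g'(t) = 190·9/(t + 9)². Setting 190·9/(t+9)² = 190t/[(t+9)(81+t)] gives 9(81+t) = t(t+9), so t² = 9×81 = 729.
t* = √729 = 27 min.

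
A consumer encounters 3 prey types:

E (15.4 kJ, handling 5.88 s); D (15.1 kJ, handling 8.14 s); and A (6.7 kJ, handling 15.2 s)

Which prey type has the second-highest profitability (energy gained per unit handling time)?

D

Profitability E/h (kJ/s): E = 15.4/5.88 = 2.62, D = 15.1/8.14 = 1.86, A = 6.7/15.2 = 0.441.
Ranked: E > D > A.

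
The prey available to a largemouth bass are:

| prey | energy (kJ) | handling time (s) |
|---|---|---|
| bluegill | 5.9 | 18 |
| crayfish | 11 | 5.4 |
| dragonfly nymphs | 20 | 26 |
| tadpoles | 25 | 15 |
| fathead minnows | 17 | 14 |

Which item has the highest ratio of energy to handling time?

crayfish

Profitability E/h (kJ/s): bluegill = 5.9/18 = 0.328, crayfish = 11/5.4 = 2.04, dragonfly nymphs = 20/26 = 0.769, tadpoles = 25/15 = 1.67, fathead minnows = 17/14 = 1.21.
Ranked: crayfish > tadpoles > fathead minnows > dragonfly nymphs > bluegill.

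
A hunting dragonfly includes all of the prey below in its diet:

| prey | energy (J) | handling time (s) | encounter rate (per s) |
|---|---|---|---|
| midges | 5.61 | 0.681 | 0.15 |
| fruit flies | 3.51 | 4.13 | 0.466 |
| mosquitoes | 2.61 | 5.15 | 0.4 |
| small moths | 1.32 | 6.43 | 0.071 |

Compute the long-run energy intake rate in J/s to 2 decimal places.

R = (0.15×5.61 + 0.466×3.51 + 0.4×2.61 + 0.071×1.32) / (1 + 0.15×0.681 + 0.466×4.13 + 0.4×5.15 + 0.071×6.43) = 3.615/5.543 = 0.6521 J/s.

0.65 J/s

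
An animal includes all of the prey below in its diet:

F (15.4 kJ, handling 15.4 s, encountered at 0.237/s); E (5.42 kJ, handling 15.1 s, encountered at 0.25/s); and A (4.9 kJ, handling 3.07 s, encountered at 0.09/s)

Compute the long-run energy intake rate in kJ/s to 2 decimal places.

0.63 kJ/s

R = (0.237×15.4 + 0.25×5.42 + 0.09×4.9) / (1 + 0.237×15.4 + 0.25×15.1 + 0.09×3.07) = 5.446/8.701 = 0.6259 kJ/s.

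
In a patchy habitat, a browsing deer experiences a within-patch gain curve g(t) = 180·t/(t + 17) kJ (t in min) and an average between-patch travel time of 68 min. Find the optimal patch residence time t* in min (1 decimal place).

Optimal t* satisfies g'(t*) = g(t*)/(T + t*).
g'(t) = 180·17/(t + 17)². Setting 180·17/(t+17)² = 180t/[(t+17)(68+t)] gives 17(68+t) = t(t+17), so t² = 17×68 = 1156.
t* = √1156 = 34 min.

34.0 min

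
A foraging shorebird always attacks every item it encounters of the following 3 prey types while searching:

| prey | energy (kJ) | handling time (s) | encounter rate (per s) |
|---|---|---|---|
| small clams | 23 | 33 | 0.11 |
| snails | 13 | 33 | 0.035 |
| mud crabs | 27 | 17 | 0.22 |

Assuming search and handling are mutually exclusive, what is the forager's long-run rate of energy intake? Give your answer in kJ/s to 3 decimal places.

R = Σλ_iE_i / (1 + Σλ_ih_i)
Numerator: 0.11×23 + 0.035×13 + 0.22×27 = 8.925
Denominator: 1 + 0.11×33 + 0.035×33 + 0.22×17 = 9.525
R = 8.925/9.525 = 0.937 kJ/s

0.937 kJ/s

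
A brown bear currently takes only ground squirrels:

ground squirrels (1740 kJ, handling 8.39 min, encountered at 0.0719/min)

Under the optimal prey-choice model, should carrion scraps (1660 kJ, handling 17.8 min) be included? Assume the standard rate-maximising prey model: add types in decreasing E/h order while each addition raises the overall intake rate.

Current rate: (0.0719×1740)/(1 + 0.0719×8.39) = 78.03 kJ/min.
Profitability of carrion scraps: 1660/17.8 = 93.26 kJ/min.
Since 93.26 > R, including carrion scraps increases the long-run rate.

Yes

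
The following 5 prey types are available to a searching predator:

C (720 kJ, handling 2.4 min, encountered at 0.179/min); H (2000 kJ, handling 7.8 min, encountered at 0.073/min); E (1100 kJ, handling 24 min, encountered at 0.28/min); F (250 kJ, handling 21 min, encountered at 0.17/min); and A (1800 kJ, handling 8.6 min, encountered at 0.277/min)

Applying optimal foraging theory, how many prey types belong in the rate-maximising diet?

E/h in descending order: C 300, H 256, A 209, E 45.8, F 11.9 kJ/min. The optimal diet is the largest prefix of this list for which every included type satisfies E_i/h_i > R on the types above it.
Rate on top 1: 90.15. H: 256 > 90.15 → include.
Rate on top 2: 137.5. A: 209 > 137.5 → include.
Rate on top 3: 176.5. E: 45.8 < 176.5 → exclude; stop.
Optimal diet: C, H, A — 3 of 5 types.

3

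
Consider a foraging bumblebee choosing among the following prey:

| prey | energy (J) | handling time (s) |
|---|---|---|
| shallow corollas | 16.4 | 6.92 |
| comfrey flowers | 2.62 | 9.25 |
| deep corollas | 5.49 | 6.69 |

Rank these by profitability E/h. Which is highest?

shallow corollas

In descending order of E/h:
shallow corollas: 16.4/6.92 = 2.37 J/s
deep corollas: 5.49/6.69 = 0.821 J/s
comfrey flowers: 2.62/9.25 = 0.283 J/s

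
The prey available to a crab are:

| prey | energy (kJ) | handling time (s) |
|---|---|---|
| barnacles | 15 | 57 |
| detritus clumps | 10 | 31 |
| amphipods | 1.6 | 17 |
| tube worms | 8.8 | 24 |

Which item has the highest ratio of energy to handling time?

tube worms

In descending order of E/h:
tube worms: 8.8/24 = 0.367 kJ/s
detritus clumps: 10/31 = 0.323 kJ/s
barnacles: 15/57 = 0.263 kJ/s
amphipods: 1.6/17 = 0.0941 kJ/s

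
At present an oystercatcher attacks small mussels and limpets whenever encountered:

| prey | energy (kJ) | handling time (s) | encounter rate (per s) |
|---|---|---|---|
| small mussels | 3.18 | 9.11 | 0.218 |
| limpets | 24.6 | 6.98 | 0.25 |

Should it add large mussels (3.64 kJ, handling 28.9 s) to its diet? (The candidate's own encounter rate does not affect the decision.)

On small mussels and limpets alone, R = ΣλE/(1+Σλh) = 6.843/4.731 = 1.446 kJ/s.
Profitability of large mussels: 3.64/28.9 = 0.126 kJ/s.
Since 0.126 < R, time spent handling large mussels is better spent searching.

No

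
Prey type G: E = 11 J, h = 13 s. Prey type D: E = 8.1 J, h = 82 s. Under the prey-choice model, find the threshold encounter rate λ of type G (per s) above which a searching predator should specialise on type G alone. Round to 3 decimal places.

0.010 per s

Drop type D once their profitability E₂/h₂ falls below the rate achievable on type G alone: E₂/h₂ = λE₁/(1 + λh₁).
Solve for λ: λE₁h₂ = E₂(1 + λh₁) → λ(E₁h₂ − E₂h₁) = E₂ → λ = E₂/(E₁h₂ − E₂h₁).
λ = 8.1/(11×82 − 8.1×13) = 8.1/796.7 = 0.01017 per s.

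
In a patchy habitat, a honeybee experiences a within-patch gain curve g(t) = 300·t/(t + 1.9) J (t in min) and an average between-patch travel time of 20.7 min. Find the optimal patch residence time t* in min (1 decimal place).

6.3 min

By the marginal value theorem, leave when the instantaneous gain rate g'(t) equals the habitat-wide average g(t)/(T + t).
g'(t) = 300·1.9/(t + 1.9)². Setting 300·1.9/(t+1.9)² = 300t/[(t+1.9)(20.7+t)] gives 1.9(20.7+t) = t(t+1.9), so t² = 1.9×20.7 = 39.33.
t* = √39.33 = 6.271 min.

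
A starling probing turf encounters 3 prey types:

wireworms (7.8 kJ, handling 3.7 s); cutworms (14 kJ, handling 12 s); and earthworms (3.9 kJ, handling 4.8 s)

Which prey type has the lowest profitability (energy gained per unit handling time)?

earthworms

In descending order of E/h:
wireworms: 7.8/3.7 = 2.11 kJ/s
cutworms: 14/12 = 1.17 kJ/s
earthworms: 3.9/4.8 = 0.812 kJ/s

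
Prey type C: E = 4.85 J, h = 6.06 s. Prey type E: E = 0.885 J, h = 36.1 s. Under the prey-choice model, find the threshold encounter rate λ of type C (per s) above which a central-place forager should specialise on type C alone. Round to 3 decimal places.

The zero-one rule: include type E iff E₂/h₂ > λE₁/(1+λh₁). Equality gives the switch point.
λE₁h₂ = E₂ + λE₂h₁ ⇒ λ = E₂/(E₁h₂ − E₂h₁) = 0.885/(175.1 − 5.363) = 0.005214 per s.

0.005 per s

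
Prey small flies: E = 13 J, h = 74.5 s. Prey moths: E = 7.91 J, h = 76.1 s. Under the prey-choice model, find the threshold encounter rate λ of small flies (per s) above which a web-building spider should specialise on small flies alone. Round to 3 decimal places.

0.020 per s

The zero-one rule: include moths iff E₂/h₂ > λE₁/(1+λh₁). Equality gives the switch point.
λE₁h₂ = E₂ + λE₂h₁ ⇒ λ = E₂/(E₁h₂ − E₂h₁) = 7.91/(989.3 − 589.3) = 0.01977 per s.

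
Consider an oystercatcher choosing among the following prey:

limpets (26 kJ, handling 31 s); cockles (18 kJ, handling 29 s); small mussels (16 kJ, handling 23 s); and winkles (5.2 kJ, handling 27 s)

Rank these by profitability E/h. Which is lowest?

winkles

Profitability E/h (kJ/s): limpets = 26/31 = 0.839, cockles = 18/29 = 0.621, small mussels = 16/23 = 0.696, winkles = 5.2/27 = 0.193.
Ranked: limpets > small mussels > cockles > winkles.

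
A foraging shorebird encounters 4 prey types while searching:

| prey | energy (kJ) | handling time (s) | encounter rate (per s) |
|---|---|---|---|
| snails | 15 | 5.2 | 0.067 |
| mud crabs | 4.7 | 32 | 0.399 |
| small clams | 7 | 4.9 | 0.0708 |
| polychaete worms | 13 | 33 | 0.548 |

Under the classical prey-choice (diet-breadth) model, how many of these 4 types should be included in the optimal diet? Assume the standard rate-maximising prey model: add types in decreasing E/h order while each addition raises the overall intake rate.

2

Rank by E/h (kJ/s): snails 2.88, small clams 1.43, polychaete worms 0.394, mud crabs 0.147. Include each in turn until the next type's E/h falls below the running intake rate.
Rate on top 1: 0.7453. small clams: 1.43 > 0.7453 → include.
Rate on top 2: 0.8851. polychaete worms: 0.394 < 0.8851 → exclude; stop.
Optimal diet: snails, small clams — 2 of 4 types.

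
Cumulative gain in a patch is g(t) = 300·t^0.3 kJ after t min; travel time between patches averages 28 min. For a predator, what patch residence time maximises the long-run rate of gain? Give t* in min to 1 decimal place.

12.0 min

Maximise g(t)/(T+t): set derivative to zero → g'(t)(T+t) = g(t).
g'(t) = 0.3·300·t^-0.7. Setting 0.3·300·t^-0.7 = 300·t^0.3/(28+t) gives 0.3(28+t) = t, so 0.70·t = 0.3×28.
t* = 0.3×28/0.70 = 12 min.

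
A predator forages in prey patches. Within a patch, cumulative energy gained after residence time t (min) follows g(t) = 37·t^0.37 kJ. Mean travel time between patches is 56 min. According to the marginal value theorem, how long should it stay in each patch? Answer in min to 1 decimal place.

Maximise g(t)/(T+t): set derivative to zero → g'(t)(T+t) = g(t).
g'(t) = 0.37·37·t^-0.63. Setting 0.37·37·t^-0.63 = 37·t^0.37/(56+t) gives 0.37(56+t) = t, so 0.63·t = 0.37×56.
t* = 0.37×56/0.63 = 32.89 min.

32.9 min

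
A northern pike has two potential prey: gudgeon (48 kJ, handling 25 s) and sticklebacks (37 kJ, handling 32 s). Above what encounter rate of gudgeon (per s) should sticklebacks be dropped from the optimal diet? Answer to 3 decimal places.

The zero-one rule: include sticklebacks iff E₂/h₂ > λE₁/(1+λh₁). Equality gives the switch point.
λE₁h₂ = E₂ + λE₂h₁ ⇒ λ = E₂/(E₁h₂ − E₂h₁) = 37/(1536 − 925) = 0.06056 per s.

0.061 per s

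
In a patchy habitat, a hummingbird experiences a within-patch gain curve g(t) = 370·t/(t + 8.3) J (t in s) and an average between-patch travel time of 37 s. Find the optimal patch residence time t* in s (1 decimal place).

17.5 s

Maximise g(t)/(T+t): set derivative to zero → g'(t)(T+t) = g(t).
g'(t) = 370·8.3/(t + 8.3)². Setting 370·8.3/(t+8.3)² = 370t/[(t+8.3)(37+t)] gives 8.3(37+t) = t(t+8.3), so t² = 8.3×37 = 307.1.
t* = √307.1 = 17.52 s.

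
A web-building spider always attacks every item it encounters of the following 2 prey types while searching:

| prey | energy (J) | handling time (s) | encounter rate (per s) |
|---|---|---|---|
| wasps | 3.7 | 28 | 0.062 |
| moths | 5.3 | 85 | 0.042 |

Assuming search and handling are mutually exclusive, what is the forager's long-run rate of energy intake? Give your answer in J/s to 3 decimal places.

R = (0.062×3.7 + 0.042×5.3) / (1 + 0.062×28 + 0.042×85) = 0.452/6.306 = 0.07168 J/s.

0.072 J/s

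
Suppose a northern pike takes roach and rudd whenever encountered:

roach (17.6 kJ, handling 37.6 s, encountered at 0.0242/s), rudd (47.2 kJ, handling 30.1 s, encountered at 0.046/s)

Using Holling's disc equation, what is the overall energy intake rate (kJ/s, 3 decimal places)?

0.788 kJ/s

Energy encountered per unit search time: 0.0242×17.6 + 0.046×47.2 = 2.597 kJ/s.
Handling time per unit search time: 0.0242×37.6 + 0.046×30.1 = 2.295.
Rate = 2.597/(1 + 2.295) = 0.7883 kJ/s.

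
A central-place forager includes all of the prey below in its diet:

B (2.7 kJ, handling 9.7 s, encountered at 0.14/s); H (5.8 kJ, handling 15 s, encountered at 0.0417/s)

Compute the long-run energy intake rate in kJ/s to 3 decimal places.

0.208 kJ/s

Energy encountered per unit search time: 0.14×2.7 + 0.0417×5.8 = 0.6199 kJ/s.
Handling time per unit search time: 0.14×9.7 + 0.0417×15 = 1.984.
Rate = 0.6199/(1 + 1.984) = 0.2078 kJ/s.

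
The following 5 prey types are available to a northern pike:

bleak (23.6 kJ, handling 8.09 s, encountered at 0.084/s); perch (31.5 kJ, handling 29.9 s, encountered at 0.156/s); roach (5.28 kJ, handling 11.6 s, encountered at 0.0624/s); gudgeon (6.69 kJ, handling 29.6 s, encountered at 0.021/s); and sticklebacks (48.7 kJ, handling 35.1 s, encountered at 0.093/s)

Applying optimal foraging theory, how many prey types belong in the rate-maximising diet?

Rank by E/h (kJ/s): bleak 2.92, sticklebacks 1.39, perch 1.05, roach 0.455, gudgeon 0.226. Include each in turn until the next type's E/h falls below the running intake rate.
Rate on top 1: 1.18. sticklebacks: 1.39 > 1.18 → include.
Rate on top 2: 1.317. perch: 1.05 < 1.317 → exclude; stop.
Optimal diet: bleak, sticklebacks — 2 of 5 types.

2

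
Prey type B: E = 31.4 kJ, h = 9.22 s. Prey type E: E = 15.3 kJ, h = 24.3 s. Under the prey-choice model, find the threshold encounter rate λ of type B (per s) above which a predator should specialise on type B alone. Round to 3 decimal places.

The zero-one rule: include type E iff E₂/h₂ > λE₁/(1+λh₁). Equality gives the switch point.
λE₁h₂ = E₂ + λE₂h₁ ⇒ λ = E₂/(E₁h₂ − E₂h₁) = 15.3/(763 − 141.1) = 0.0246 per s.

0.025 per s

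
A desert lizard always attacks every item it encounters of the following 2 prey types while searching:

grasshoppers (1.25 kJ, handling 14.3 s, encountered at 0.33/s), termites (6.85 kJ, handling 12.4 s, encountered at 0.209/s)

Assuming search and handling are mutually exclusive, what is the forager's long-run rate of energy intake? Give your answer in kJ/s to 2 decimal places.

0.22 kJ/s

R = (0.33×1.25 + 0.209×6.85) / (1 + 0.33×14.3 + 0.209×12.4) = 1.844/8.311 = 0.2219 kJ/s.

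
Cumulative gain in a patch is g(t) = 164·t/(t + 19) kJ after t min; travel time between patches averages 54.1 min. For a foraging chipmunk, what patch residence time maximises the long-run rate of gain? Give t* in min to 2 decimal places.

Optimal t* satisfies g'(t*) = g(t*)/(T + t*).
g'(t) = 164·19/(t + 19)². Setting 164·19/(t+19)² = 164t/[(t+19)(54.1+t)] gives 19(54.1+t) = t(t+19), so t² = 19×54.1 = 1028.
t* = √1028 = 32.06 min.

32.06 min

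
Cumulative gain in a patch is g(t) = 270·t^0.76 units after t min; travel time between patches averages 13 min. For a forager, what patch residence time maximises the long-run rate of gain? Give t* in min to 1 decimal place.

41.2 min

By the marginal value theorem, leave when the instantaneous gain rate g'(t) equals the habitat-wide average g(t)/(T + t).
g'(t) = 0.76·270·t^-0.24. Setting 0.76·270·t^-0.24 = 270·t^0.76/(13+t) gives 0.76(13+t) = t, so 0.24·t = 0.76×13.
t* = 0.76×13/0.24 = 41.17 min.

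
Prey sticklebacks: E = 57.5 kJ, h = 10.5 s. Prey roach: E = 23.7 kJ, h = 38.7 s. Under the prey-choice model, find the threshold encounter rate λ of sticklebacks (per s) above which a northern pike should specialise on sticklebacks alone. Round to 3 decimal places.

0.012 per s

At the threshold, the rate on sticklebacks alone equals the profitability of roach: λ·57.5/(1 + λ·10.5) = 23.7/38.7 = 0.6124.
Rearranging, λ(57.5 − 0.6124×10.5) = 0.6124, so λ = 0.6124/51.07 = 0.01199 per s.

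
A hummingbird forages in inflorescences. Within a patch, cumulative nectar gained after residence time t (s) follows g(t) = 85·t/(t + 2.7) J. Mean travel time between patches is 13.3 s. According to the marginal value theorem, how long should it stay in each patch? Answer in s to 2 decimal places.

By the marginal value theorem, leave when the instantaneous gain rate g'(t) equals the habitat-wide average g(t)/(T + t).
g'(t) = 85·2.7/(t + 2.7)². Setting 85·2.7/(t+2.7)² = 85t/[(t+2.7)(13.3+t)] gives 2.7(13.3+t) = t(t+2.7), so t² = 2.7×13.3 = 35.91.
t* = √35.91 = 5.992 s.

5.99 s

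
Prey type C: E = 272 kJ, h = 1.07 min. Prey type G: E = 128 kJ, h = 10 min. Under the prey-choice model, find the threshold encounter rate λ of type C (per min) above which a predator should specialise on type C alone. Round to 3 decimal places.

0.050 per min

Drop type G once their profitability E₂/h₂ falls below the rate achievable on type C alone: E₂/h₂ = λE₁/(1 + λh₁).
Solve for λ: λE₁h₂ = E₂(1 + λh₁) → λ(E₁h₂ − E₂h₁) = E₂ → λ = E₂/(E₁h₂ − E₂h₁).
λ = 128/(272×10 − 128×1.07) = 128/2583 = 0.04955 per min.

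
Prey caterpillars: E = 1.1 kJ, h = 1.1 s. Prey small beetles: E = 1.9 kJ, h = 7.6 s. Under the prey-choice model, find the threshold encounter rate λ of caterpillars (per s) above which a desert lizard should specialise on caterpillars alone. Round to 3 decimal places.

0.303 per s

Drop small beetles once their profitability E₂/h₂ falls below the rate achievable on caterpillars alone: E₂/h₂ = λE₁/(1 + λh₁).
Solve for λ: λE₁h₂ = E₂(1 + λh₁) → λ(E₁h₂ − E₂h₁) = E₂ → λ = E₂/(E₁h₂ − E₂h₁).
λ = 1.9/(1.1×7.6 − 1.9×1.1) = 1.9/6.27 = 0.303 per s.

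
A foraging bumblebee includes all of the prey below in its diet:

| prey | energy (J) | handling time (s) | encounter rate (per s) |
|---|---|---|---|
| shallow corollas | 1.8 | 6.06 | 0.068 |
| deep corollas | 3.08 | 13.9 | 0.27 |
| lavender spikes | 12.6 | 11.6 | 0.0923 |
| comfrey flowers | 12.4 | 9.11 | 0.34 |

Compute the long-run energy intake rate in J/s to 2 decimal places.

0.68 J/s

R = Σλ_iE_i / (1 + Σλ_ih_i)
Numerator: 0.068×1.8 + 0.27×3.08 + 0.0923×12.6 + 0.34×12.4 = 6.333
Denominator: 1 + 0.068×6.06 + 0.27×13.9 + 0.0923×11.6 + 0.34×9.11 = 9.333
R = 6.333/9.333 = 0.6785 J/s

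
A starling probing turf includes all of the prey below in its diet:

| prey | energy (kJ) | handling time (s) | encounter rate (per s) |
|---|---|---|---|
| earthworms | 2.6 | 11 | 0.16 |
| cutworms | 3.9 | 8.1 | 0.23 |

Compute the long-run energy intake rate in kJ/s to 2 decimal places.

R = (0.16×2.6 + 0.23×3.9) / (1 + 0.16×11 + 0.23×8.1) = 1.313/4.623 = 0.284 kJ/s.

0.28 kJ/s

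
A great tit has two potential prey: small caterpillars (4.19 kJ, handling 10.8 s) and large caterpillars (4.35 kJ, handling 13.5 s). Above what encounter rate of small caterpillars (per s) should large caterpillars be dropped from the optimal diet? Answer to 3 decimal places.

0.454 per s

At the threshold, the rate on small caterpillars alone equals the profitability of large caterpillars: λ·4.19/(1 + λ·10.8) = 4.35/13.5 = 0.3222.
Rearranging, λ(4.19 − 0.3222×10.8) = 0.3222, so λ = 0.3222/0.71 = 0.4538 per s.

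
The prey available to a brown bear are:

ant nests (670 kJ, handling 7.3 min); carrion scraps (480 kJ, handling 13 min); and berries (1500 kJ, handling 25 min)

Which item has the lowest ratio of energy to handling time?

In descending order of E/h:
ant nests: 670/7.3 = 91.8 kJ/min
berries: 1500/25 = 60 kJ/min
carrion scraps: 480/13 = 36.9 kJ/min

carrion scraps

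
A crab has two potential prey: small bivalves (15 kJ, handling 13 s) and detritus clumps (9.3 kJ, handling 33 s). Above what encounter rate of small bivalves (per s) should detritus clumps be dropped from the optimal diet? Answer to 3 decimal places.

0.025 per s

The zero-one rule: include detritus clumps iff E₂/h₂ > λE₁/(1+λh₁). Equality gives the switch point.
λE₁h₂ = E₂ + λE₂h₁ ⇒ λ = E₂/(E₁h₂ − E₂h₁) = 9.3/(495 − 120.9) = 0.02486 per s.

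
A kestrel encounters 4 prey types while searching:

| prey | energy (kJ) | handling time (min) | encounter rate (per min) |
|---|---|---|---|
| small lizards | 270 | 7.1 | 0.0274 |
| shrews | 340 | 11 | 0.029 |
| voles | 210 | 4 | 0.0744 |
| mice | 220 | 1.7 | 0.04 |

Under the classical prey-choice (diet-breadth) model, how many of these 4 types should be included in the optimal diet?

4

Profitabilities (E/h, kJ/min): mice 129, voles 52.5, small lizards 38, shrews 30.9. Add prey in this order while the next type's profitability exceeds the intake rate on those already taken.
Rate on top 1: 8.24. voles: 52.5 > 8.24 → include.
Rate on top 2: 17.89. small lizards: 38 > 17.89 → include.
Rate on top 3: 20.4. shrews: 30.9 > 20.4 → include.
Optimal diet: mice, voles, small lizards, shrews — 4 of 4 types.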